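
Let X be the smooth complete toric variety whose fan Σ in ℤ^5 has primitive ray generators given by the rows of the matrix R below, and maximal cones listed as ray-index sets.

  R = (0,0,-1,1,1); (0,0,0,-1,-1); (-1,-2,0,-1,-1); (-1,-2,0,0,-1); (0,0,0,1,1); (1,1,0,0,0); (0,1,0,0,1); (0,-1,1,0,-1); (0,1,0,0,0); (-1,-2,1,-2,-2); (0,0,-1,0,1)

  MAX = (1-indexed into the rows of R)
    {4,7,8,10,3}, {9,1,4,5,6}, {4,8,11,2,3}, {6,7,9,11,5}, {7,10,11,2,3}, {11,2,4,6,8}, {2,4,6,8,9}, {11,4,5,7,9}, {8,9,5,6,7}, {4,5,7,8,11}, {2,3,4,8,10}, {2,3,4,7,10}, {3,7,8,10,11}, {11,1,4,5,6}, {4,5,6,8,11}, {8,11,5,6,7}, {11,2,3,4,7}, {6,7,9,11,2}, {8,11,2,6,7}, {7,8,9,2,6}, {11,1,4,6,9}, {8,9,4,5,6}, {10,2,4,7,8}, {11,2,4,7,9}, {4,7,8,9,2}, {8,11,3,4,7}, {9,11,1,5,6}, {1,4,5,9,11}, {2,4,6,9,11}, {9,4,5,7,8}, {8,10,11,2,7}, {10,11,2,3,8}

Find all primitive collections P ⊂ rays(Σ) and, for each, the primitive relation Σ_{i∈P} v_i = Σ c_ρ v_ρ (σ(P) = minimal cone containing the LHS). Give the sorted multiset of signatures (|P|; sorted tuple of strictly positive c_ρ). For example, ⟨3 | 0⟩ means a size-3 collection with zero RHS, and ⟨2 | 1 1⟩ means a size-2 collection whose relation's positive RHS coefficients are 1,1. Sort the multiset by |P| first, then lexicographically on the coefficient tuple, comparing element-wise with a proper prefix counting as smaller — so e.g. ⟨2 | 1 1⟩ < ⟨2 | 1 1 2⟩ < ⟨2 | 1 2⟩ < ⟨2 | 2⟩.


The 18 primitive collections of Σ (r=11, n=5):

  {2,5}:  v_{2} + v_{5} = 0  ⇒ sig = ⟨2 | 0⟩
  {1,10}:  v_{1} + v_{10} = v_{3}  ⇒ sig = ⟨2 | 1⟩
  {1,3}:  v_{1} + v_{3} = v_{4} + v_{11}  ⇒ sig = ⟨2 | 1 1⟩
  {1,7}:  v_{1} + v_{7} = v_{5} + v_{9} + v_{11}  ⇒ sig = ⟨2 | 1 1 1⟩
  {1,8}:  v_{1} + v_{8} = v_{4} + v_{5} + v_{6}  ⇒ sig = ⟨2 | 1 1 1⟩
  {3,6}:  v_{3} + v_{6} = v_{2} + v_{8} + v_{11}  ⇒ sig = ⟨2 | 1 1 1⟩
  {3,9}:  v_{3} + v_{9} = v_{2} + v_{4} + v_{7}  ⇒ sig = ⟨2 | 1 1 1⟩
  {5,10}:  v_{5} + v_{10} = v_{3} + v_{7} + v_{8}  ⇒ sig = ⟨2 | 1 1 1⟩
  {1,2}:  v_{1} + v_{2} = v_{4} + v_{6} + v_{9} + v_{11}  ⇒ sig = ⟨2 | 1 1 1 1⟩
  {3,5}:  v_{3} + v_{5} = v_{4} + v_{7} + v_{8} + v_{11}  ⇒ sig = ⟨2 | 1 1 1 1⟩
  {6,10}:  v_{6} + v_{10} = 2·v_{2} + v_{7} + 2·v_{8} + v_{11}  ⇒ sig = ⟨2 | 1 1 2 2⟩
  {9,10}:  v_{9} + v_{10} = 2·v_{2} + v_{4} + 2·v_{7} + v_{8}  ⇒ sig = ⟨2 | 1 1 2 2⟩
  {4,6,7}:  v_{4} + v_{6} + v_{7} = 0  ⇒ sig = ⟨3 | 0⟩
  {8,9,11}:  v_{8} + v_{9} + v_{11} = 0  ⇒ sig = ⟨3 | 0⟩
  {4,10,11}:  v_{4} + v_{10} + v_{11} = 2·v_{3}  ⇒ sig = ⟨3 | 2⟩
  {2,3,7,8}:  v_{2} + v_{3} + v_{7} + v_{8} = v_{10}  ⇒ sig = ⟨4 | 1⟩
  {2,4,7,8,11}:  v_{2} + v_{4} + v_{7} + v_{8} + v_{11} = v_{3}  ⇒ sig = ⟨5 | 1⟩
  {4,5,6,9,11}:  v_{4} + v_{5} + v_{6} + v_{9} + v_{11} = v_{1}  ⇒ sig = ⟨5 | 1⟩

Hence PRS(X_Σ) =
    ⟨2 | 0⟩
    ⟨2 | 1⟩
    ⟨2 | 1 1⟩
    ⟨2 | 1 1 1⟩
    ⟨2 | 1 1 1⟩
    ⟨2 | 1 1 1⟩
    ⟨2 | 1 1 1⟩
    ⟨2 | 1 1 1⟩
    ⟨2 | 1 1 1 1⟩
    ⟨2 | 1 1 1 1⟩
    ⟨2 | 1 1 2 2⟩
    ⟨2 | 1 1 2 2⟩
    ⟨3 | 0⟩
    ⟨3 | 0⟩
    ⟨3 | 2⟩
    ⟨4 | 1⟩
    ⟨5 | 1⟩
    ⟨5 | 1⟩


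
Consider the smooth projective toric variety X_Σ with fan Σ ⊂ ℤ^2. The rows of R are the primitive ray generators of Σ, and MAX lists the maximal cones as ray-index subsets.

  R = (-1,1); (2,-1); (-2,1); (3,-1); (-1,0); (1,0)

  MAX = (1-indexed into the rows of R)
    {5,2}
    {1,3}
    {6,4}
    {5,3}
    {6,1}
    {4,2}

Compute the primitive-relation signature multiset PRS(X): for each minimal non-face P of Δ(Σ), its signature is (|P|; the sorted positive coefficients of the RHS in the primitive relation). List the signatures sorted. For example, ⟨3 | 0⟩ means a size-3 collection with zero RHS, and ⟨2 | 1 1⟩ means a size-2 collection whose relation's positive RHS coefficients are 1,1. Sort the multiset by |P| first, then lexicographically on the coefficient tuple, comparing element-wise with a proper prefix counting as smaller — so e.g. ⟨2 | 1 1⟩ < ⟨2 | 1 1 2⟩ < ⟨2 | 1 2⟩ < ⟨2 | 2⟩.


9 collections generate NE(X_Σ); each relation:

  P = {2,3}:  v_{2} + v_{3} = 0  →  sig = ⟨2 | 0⟩
  P = {5,6}:  v_{5} + v_{6} = 0  →  sig = ⟨2 | 0⟩
  P = {1,2}:  v_{1} + v_{2} = v_{6}  →  sig = ⟨2 | 1⟩
  P = {1,5}:  v_{1} + v_{5} = v_{3}  →  sig = ⟨2 | 1⟩
  P = {2,6}:  v_{2} + v_{6} = v_{4}  →  sig = ⟨2 | 1⟩
  P = {3,4}:  v_{3} + v_{4} = v_{6}  →  sig = ⟨2 | 1⟩
  P = {3,6}:  v_{3} + v_{6} = v_{1}  →  sig = ⟨2 | 1⟩
  P = {4,5}:  v_{4} + v_{5} = v_{2}  →  sig = ⟨2 | 1⟩
  P = {1,4}:  v_{1} + v_{4} = 2·v_{6}  →  sig = ⟨2 | 2⟩

Hence PRS(X_Σ) =
[⟨2 | 0⟩, ⟨2 | 0⟩, ⟨2 | 1⟩, ⟨2 | 1⟩, ⟨2 | 1⟩, ⟨2 | 1⟩, ⟨2 | 1⟩, ⟨2 | 1⟩, ⟨2 | 2⟩]


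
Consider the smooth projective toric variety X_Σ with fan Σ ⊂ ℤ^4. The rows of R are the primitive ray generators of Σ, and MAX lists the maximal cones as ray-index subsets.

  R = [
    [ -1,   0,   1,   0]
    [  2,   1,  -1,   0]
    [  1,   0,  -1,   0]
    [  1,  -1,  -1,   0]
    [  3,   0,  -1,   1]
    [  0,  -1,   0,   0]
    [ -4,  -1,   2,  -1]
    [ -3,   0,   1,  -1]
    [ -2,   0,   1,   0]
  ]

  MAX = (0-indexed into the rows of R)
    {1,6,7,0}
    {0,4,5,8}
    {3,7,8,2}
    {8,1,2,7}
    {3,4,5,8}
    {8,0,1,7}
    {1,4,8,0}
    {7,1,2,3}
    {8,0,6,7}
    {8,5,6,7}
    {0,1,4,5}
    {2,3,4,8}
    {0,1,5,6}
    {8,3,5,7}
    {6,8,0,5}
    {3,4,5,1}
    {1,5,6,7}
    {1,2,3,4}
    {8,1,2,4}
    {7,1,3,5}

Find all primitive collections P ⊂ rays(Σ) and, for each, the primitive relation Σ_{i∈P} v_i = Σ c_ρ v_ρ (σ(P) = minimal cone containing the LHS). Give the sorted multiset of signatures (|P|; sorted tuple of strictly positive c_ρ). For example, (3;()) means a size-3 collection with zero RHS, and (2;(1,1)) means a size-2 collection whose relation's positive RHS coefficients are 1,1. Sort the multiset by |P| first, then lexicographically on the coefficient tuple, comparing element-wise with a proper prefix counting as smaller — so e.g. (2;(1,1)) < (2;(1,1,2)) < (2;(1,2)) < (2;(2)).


Minimal non-faces — 11 found among 9 rays, 20 max cones:

  P = {0,2}:  v_{0} + v_{2} = 0 — sig = (2;())
  P = {4,7}:  v_{4} + v_{7} = 0 — sig = (2;())
  P = {0,3}:  v_{0} + v_{3} = v_{5} — sig = (2;(1))
  P = {2,5}:  v_{2} + v_{5} = v_{3} — sig = (2;(1))
  P = {2,6}:  v_{2} + v_{6} = v_{5} + v_{7} — sig = (2;(1,1))
  P = {4,6}:  v_{4} + v_{6} = v_{0} + v_{5} — sig = (2;(1,1))
  P = {3,6}:  v_{3} + v_{6} = 2·v_{5} + v_{7} — sig = (2;(1,2))
  P = {1,5,8}:  v_{1} + v_{5} + v_{8} = 0 — sig = (3;())
  P = {0,5,7}:  v_{0} + v_{5} + v_{7} = v_{6} — sig = (3;(1))
  P = {1,3,8}:  v_{1} + v_{3} + v_{8} = v_{2} — sig = (3;(1))
  P = {1,6,8}:  v_{1} + v_{6} + v_{8} = v_{0} + v_{7} — sig = (3;(1,1))

so the primitive-relation signature multiset is
{ (2;()) ×2,  (2;(1)) ×2,  (2;(1,1)) ×2,  (2;(1,2)),  (3;()),  (3;(1)) ×2,  (3;(1,1)) }


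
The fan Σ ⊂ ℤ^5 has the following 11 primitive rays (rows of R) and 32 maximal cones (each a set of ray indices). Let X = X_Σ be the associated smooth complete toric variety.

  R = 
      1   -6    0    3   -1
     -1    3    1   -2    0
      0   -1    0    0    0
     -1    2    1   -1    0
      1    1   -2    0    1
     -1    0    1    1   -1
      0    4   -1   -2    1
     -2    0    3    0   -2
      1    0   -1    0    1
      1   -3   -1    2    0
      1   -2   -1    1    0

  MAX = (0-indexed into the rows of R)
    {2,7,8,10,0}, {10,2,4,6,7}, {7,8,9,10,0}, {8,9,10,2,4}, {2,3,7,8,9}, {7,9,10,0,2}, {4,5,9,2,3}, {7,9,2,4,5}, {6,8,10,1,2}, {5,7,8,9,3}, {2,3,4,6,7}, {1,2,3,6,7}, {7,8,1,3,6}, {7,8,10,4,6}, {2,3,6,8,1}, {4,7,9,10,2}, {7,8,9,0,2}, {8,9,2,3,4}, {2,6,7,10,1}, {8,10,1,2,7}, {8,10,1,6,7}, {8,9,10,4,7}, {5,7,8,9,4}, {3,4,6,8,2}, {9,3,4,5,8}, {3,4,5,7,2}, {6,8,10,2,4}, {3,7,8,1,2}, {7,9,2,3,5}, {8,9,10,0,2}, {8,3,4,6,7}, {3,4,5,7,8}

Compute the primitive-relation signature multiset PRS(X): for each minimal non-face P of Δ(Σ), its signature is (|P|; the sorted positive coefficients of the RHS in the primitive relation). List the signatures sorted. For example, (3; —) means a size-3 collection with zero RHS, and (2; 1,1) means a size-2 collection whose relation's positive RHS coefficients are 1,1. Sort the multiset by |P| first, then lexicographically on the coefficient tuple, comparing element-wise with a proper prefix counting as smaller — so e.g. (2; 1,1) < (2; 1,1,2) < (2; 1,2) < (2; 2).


17 minimal non-faces of Δ(Σ) (on 11 rays):

  • {1,9}:  v_{1} + v_{9} = 0  ⇒ sig = (2; —)
  • {3,10}:  v_{3} + v_{10} = 0  ⇒ sig = (2; —)
  • {0,6}:  v_{0} + v_{6} = v_{10}  ⇒ sig = (2; 1)
  • {1,4}:  v_{1} + v_{4} = v_{6}  ⇒ sig = (2; 1)
  • {6,9}:  v_{6} + v_{9} = v_{4}  ⇒ sig = (2; 1)
  • {0,4}:  v_{0} + v_{4} = v_{9} + v_{10}  ⇒ sig = (2; 1,1)
  • {1,5}:  v_{1} + v_{5} = v_{3} + v_{4} + v_{7}  ⇒ sig = (2; 1,1,1)
  • {5,10}:  v_{5} + v_{10} = v_{4} + v_{7} + v_{9}  ⇒ sig = (2; 1,1,1)
  • {0,1}:  v_{0} + v_{1} = v_{2} + v_{7} + v_{8} + v_{10}  ⇒ sig = (2; 1,1,1,1)
  • {0,3}:  v_{0} + v_{3} = v_{2} + v_{7} + v_{8} + v_{9}  ⇒ sig = (2; 1,1,1,1)
  • {5,6}:  v_{5} + v_{6} = v_{3} + 2·v_{4} + v_{7}  ⇒ sig = (2; 1,1,2)
  • {0,5}:  v_{0} + v_{5} = v_{7} + 2·v_{9}  ⇒ sig = (2; 1,2)
  • {2,5,8}:  v_{2} + v_{5} + v_{8} = v_{3} + v_{9}  ⇒ sig = (3; 1,1)
  • {2,4,7,8}:  v_{2} + v_{4} + v_{7} + v_{8} = 0  ⇒ sig = (4; —)
  • {2,6,7,8}:  v_{2} + v_{6} + v_{7} + v_{8} = v_{1}  ⇒ sig = (4; 1)
  • {3,4,7,9}:  v_{3} + v_{4} + v_{7} + v_{9} = v_{5}  ⇒ sig = (4; 1)
  • {2,7,8,9,10}:  v_{2} + v_{7} + v_{8} + v_{9} + v_{10} = v_{0}  ⇒ sig = (5; 1)

Sorted signature multiset PRS(X):
    |P|=2: 12 collections, coeffs (), (), (1), (1), (1), (1,1), (1,1,1), (1,1,1), (1,1,1,1), (1,1,1,1), (1,1,2), (1,2)
    |P|=3: 1 collection, coeffs (1,1)
    |P|=4: 3 collections, coeffs (), (1), (1)
    |P|=5: 1 collection, coeffs (1)


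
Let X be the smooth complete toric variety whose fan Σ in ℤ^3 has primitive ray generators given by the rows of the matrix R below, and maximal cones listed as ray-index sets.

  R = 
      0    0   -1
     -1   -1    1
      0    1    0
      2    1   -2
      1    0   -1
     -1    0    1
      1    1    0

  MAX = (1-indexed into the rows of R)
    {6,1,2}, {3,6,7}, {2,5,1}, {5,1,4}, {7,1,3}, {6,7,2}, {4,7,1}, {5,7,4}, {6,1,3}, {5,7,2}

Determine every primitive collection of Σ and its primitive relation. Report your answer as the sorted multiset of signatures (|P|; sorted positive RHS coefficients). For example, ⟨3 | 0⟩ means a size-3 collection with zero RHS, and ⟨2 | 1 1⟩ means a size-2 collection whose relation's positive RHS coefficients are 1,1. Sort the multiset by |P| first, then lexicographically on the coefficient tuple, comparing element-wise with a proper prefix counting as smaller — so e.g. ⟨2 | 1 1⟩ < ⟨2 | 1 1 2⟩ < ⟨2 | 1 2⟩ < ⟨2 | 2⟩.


The 9 primitive collections of Σ (r=7, n=3):

  {5,6}:  v_{5} + v_{6} = 0  →  sig = ⟨2 | 0⟩
  {2,3}:  v_{2} + v_{3} = v_{6}  →  sig = ⟨2 | 1⟩
  {2,4}:  v_{2} + v_{4} = v_{5}  →  sig = ⟨2 | 1⟩
  {3,5}:  v_{3} + v_{5} = v_{1} + v_{7}  →  sig = ⟨2 | 1 1⟩
  {4,6}:  v_{4} + v_{6} = v_{1} + v_{7}  →  sig = ⟨2 | 1 1⟩
  {3,4}:  v_{3} + v_{4} = 2·v_{1} + 2·v_{7}  →  sig = ⟨2 | 2 2⟩
  {1,2,7}:  v_{1} + v_{2} + v_{7} = 0  →  sig = ⟨3 | 0⟩
  {1,5,7}:  v_{1} + v_{5} + v_{7} = v_{4}  →  sig = ⟨3 | 1⟩
  {1,6,7}:  v_{1} + v_{6} + v_{7} = v_{3}  →  sig = ⟨3 | 1⟩

Sorted signature multiset PRS(X):
    |P|=2: 6 collections, coeffs (), (1), (1), (1,1), (1,1), (2,2)
    |P|=3: 3 collections, coeffs (), (1), (1)


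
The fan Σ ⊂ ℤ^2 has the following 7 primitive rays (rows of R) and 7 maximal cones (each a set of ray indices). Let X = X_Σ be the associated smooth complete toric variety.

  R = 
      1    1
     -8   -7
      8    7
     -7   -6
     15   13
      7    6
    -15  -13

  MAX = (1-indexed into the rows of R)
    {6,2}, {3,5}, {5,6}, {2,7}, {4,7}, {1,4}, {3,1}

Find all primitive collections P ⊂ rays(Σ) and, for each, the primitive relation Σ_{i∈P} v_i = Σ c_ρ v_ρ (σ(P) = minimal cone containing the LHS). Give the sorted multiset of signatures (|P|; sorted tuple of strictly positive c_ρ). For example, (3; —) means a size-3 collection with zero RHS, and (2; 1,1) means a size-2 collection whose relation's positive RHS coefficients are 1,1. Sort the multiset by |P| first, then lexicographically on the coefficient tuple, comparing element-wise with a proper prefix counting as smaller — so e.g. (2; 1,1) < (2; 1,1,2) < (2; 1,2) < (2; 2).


14 minimal non-faces of Δ(Σ) (on 7 rays):

  P={2,3}:  v_{2} + v_{3} = 0 — sig = (2; —)
  P={4,6}:  v_{4} + v_{6} = 0 — sig = (2; —)
  P={5,7}:  v_{5} + v_{7} = 0 — sig = (2; —)
  P={1,2}:  v_{1} + v_{2} = v_{4} — sig = (2; 1)
  P={1,6}:  v_{1} + v_{6} = v_{3} — sig = (2; 1)
  P={2,4}:  v_{2} + v_{4} = v_{7} — sig = (2; 1)
  P={2,5}:  v_{2} + v_{5} = v_{6} — sig = (2; 1)
  P={3,4}:  v_{3} + v_{4} = v_{1} — sig = (2; 1)
  P={3,6}:  v_{3} + v_{6} = v_{5} — sig = (2; 1)
  P={3,7}:  v_{3} + v_{7} = v_{4} — sig = (2; 1)
  P={4,5}:  v_{4} + v_{5} = v_{3} — sig = (2; 1)
  P={6,7}:  v_{6} + v_{7} = v_{2} — sig = (2; 1)
  P={1,5}:  v_{1} + v_{5} = 2·v_{3} — sig = (2; 2)
  P={1,7}:  v_{1} + v_{7} = 2·v_{4} — sig = (2; 2)

Sorted signature multiset PRS(X):
{ (2; —) ×3,  (2; 1) ×9,  (2; 2) ×2 }


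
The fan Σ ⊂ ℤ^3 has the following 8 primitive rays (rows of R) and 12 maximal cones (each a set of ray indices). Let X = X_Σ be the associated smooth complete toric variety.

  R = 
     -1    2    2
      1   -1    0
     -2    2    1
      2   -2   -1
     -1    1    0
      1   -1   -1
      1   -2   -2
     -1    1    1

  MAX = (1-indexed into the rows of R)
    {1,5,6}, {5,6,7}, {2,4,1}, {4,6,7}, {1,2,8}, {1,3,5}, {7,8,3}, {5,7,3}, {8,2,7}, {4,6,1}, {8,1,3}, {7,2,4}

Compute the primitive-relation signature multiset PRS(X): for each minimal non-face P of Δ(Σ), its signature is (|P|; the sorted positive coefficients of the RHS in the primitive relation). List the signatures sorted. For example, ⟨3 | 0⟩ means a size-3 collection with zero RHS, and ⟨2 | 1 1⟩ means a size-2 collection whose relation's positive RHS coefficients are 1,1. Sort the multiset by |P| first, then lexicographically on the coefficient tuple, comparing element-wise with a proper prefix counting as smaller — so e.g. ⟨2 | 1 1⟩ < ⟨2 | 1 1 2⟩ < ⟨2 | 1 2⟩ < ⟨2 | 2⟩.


Minimal non-faces — 10 found among 8 rays, 12 max cones:

  P={1,7}:  v_{1} + v_{7} = 0  ⟹  sig = ⟨2 | 0⟩
  P={2,5}:  v_{2} + v_{5} = 0  ⟹  sig = ⟨2 | 0⟩
  P={3,4}:  v_{3} + v_{4} = 0  ⟹  sig = ⟨2 | 0⟩
  P={6,8}:  v_{6} + v_{8} = 0  ⟹  sig = ⟨2 | 0⟩
  P={2,3}:  v_{2} + v_{3} = v_{8}  ⟹  sig = ⟨2 | 1⟩
  P={2,6}:  v_{2} + v_{6} = v_{4}  ⟹  sig = ⟨2 | 1⟩
  P={3,6}:  v_{3} + v_{6} = v_{5}  ⟹  sig = ⟨2 | 1⟩
  P={4,5}:  v_{4} + v_{5} = v_{6}  ⟹  sig = ⟨2 | 1⟩
  P={4,8}:  v_{4} + v_{8} = v_{2}  ⟹  sig = ⟨2 | 1⟩
  P={5,8}:  v_{5} + v_{8} = v_{3}  ⟹  sig = ⟨2 | 1⟩

Sorted signature multiset PRS(X):
    ⟨2 | 0⟩
    ⟨2 | 0⟩
    ⟨2 | 0⟩
    ⟨2 | 0⟩
    ⟨2 | 1⟩
    ⟨2 | 1⟩
    ⟨2 | 1⟩
    ⟨2 | 1⟩
    ⟨2 | 1⟩
    ⟨2 | 1⟩


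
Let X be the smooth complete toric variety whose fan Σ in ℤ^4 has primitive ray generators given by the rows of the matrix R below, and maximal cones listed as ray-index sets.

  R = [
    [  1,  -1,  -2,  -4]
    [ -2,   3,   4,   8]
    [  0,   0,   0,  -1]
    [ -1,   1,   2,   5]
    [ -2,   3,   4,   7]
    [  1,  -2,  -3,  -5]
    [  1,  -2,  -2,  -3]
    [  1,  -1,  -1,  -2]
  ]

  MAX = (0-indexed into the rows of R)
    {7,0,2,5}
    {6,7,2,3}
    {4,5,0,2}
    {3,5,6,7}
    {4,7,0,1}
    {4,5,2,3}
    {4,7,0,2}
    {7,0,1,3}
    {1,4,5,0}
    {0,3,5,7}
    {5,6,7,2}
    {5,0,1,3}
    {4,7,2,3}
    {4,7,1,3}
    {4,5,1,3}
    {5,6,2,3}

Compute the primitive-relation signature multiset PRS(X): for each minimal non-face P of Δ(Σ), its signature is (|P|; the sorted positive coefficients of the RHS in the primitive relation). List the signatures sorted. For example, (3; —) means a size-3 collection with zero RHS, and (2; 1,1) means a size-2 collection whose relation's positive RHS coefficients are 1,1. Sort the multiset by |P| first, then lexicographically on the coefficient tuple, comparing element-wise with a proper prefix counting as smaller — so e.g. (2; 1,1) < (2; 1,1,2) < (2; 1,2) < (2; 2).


9 minimal non-faces of Δ(Σ) (on 8 rays):

  P={1,2}:  v_{1} + v_{2} = v_{4} ; sig = (2; 1)
  P={1,6}:  v_{1} + v_{6} = v_{3} ; sig = (2; 1)
  P={0,6}:  v_{0} + v_{6} = v_{5} + v_{7} ; sig = (2; 1,1)
  P={4,6}:  v_{4} + v_{6} = v_{2} + v_{3} ; sig = (2; 1,1)
  P={0,2,3}:  v_{0} + v_{2} + v_{3} = 0 ; sig = (3; —)
  P={4,5,7}:  v_{4} + v_{5} + v_{7} = 0 ; sig = (3; —)
  P={0,3,4}:  v_{0} + v_{3} + v_{4} = v_{1} ; sig = (3; 1)
  P={1,5,7}:  v_{1} + v_{5} + v_{7} = v_{0} + v_{3} ; sig = (3; 1,1)
  P={2,3,5,7}:  v_{2} + v_{3} + v_{5} + v_{7} = v_{6} ; sig = (4; 1)

so the primitive-relation signature multiset is
    |P|=2: 4 collections, coeffs (1), (1), (1,1), (1,1)
    |P|=3: 4 collections, coeffs (), (), (1), (1,1)
    |P|=4: 1 collection, coeffs (1)


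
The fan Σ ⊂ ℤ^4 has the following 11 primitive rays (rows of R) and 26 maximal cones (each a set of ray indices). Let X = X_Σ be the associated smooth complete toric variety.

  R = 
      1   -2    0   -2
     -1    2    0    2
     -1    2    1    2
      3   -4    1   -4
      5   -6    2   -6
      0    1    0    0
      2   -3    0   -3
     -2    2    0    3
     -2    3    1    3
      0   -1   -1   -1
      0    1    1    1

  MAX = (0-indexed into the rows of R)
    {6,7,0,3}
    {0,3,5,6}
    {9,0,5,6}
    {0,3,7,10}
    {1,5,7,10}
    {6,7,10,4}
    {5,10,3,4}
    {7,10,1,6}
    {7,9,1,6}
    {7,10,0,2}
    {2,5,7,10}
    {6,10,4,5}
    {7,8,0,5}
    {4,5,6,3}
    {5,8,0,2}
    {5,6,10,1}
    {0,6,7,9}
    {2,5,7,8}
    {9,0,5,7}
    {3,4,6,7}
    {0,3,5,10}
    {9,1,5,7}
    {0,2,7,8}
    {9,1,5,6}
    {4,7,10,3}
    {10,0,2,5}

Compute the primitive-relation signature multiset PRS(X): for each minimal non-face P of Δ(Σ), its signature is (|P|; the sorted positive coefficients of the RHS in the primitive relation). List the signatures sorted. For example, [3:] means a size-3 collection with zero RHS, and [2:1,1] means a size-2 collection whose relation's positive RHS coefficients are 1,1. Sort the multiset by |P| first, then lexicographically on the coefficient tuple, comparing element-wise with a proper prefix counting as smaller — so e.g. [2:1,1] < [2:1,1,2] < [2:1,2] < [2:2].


25 collections generate NE(X_Σ); each relation:

  {0,1}:  v_{0} + v_{1} = 0  ⟹  sig = [2:]
  {9,10}:  v_{9} + v_{10} = 0  ⟹  sig = [2:]
  {1,3}:  v_{1} + v_{3} = v_{6} + v_{10}  ⟹  sig = [2:1,1]
  {2,6}:  v_{2} + v_{6} = v_{0} + v_{10}  ⟹  sig = [2:1,1]
  {3,9}:  v_{3} + v_{9} = v_{0} + v_{6}  ⟹  sig = [2:1,1]
  {4,9}:  v_{4} + v_{9} = v_{3} + v_{6}  ⟹  sig = [2:1,1]
  {6,8}:  v_{6} + v_{8} = v_{0} + v_{2}  ⟹  sig = [2:1,1]
  {1,2}:  v_{1} + v_{2} = v_{5} + v_{7} + v_{10}  ⟹  sig = [2:1,1,1]
  {1,8}:  v_{1} + v_{8} = v_{2} + v_{5} + v_{7}  ⟹  sig = [2:1,1,1]
  {2,9}:  v_{2} + v_{9} = v_{0} + v_{5} + v_{7}  ⟹  sig = [2:1,1,1]
  {2,4}:  v_{2} + v_{4} = v_{0} + v_{3} + 2·v_{10}  ⟹  sig = [2:1,1,2]
  {3,8}:  v_{3} + v_{8} = 2·v_{0} + v_{2} + v_{10}  ⟹  sig = [2:1,1,2]
  {0,4}:  v_{0} + v_{4} = 2·v_{3}  ⟹  sig = [2:2]
  {8,10}:  v_{8} + v_{10} = 2·v_{2}  ⟹  sig = [2:2]
  {1,4}:  v_{1} + v_{4} = 2·v_{6} + 2·v_{10}  ⟹  sig = [2:2,2]
  {2,3}:  v_{2} + v_{3} = 2·v_{0} + 2·v_{10}  ⟹  sig = [2:2,2]
  {8,9}:  v_{8} + v_{9} = 2·v_{0} + 2·v_{5} + 2·v_{7}  ⟹  sig = [2:2,2,2]
  {4,8}:  v_{4} + v_{8} = 3·v_{0} + 3·v_{10}  ⟹  sig = [2:3,3]
  {5,6,7}:  v_{5} + v_{6} + v_{7} = 0  ⟹  sig = [3:]
  {0,6,10}:  v_{0} + v_{6} + v_{10} = v_{3}  ⟹  sig = [3:1]
  {3,6,10}:  v_{3} + v_{6} + v_{10} = v_{4}  ⟹  sig = [3:1]
  {3,5,7}:  v_{3} + v_{5} + v_{7} = v_{0} + v_{10}  ⟹  sig = [3:1,1]
  {4,5,7}:  v_{4} + v_{5} + v_{7} = v_{3} + v_{10}  ⟹  sig = [3:1,1]
  {0,2,5,7}:  v_{0} + v_{2} + v_{5} + v_{7} = v_{8}  ⟹  sig = [4:1]
  {0,5,7,10}:  v_{0} + v_{5} + v_{7} + v_{10} = v_{2}  ⟹  sig = [4:1]

Hence PRS(X_Σ) =
    |P|=2: 18 collections, coeffs (), (), (1,1), (1,1), (1,1), (1,1), (1,1), (1,1,1), (1,1,1), (1,1,1), (1,1,2), (1,1,2), (2), (2), (2,2), (2,2), (2,2,2), (3,3)
    |P|=3: 5 collections, coeffs (), (1), (1), (1,1), (1,1)
    |P|=4: 2 collections, coeffs (1), (1)


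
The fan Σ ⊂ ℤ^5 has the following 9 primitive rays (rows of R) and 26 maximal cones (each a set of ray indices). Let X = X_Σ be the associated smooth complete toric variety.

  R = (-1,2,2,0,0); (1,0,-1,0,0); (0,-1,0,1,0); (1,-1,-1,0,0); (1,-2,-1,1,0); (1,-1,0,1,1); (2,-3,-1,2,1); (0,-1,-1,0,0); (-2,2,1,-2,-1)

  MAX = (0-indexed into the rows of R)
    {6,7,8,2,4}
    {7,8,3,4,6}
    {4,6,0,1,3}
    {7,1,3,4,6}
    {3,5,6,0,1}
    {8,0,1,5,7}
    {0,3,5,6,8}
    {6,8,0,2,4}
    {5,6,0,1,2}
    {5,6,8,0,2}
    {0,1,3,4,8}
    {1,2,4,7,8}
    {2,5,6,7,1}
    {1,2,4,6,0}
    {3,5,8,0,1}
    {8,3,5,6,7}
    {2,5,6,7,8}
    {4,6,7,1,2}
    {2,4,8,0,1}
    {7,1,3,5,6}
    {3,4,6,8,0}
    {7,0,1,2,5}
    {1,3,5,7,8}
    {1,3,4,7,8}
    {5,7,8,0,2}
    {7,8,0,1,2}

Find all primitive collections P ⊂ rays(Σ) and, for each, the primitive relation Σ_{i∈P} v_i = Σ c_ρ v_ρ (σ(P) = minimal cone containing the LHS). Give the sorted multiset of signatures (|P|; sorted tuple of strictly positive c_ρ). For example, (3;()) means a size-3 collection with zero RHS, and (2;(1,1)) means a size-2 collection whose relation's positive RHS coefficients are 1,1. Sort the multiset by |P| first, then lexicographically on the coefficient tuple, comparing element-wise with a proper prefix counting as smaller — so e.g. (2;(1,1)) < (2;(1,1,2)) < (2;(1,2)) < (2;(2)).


|primitive collections| = 7. Relations:

  {2,3}:  v_{2} + v_{3} = v_{4} ; sig = (2;(1))
  {4,5}:  v_{4} + v_{5} = v_{6} ; sig = (2;(1))
  {0,3,7}:  v_{0} + v_{3} + v_{7} = 0 ; sig = (3;())
  {0,4,7}:  v_{0} + v_{4} + v_{7} = v_{2} ; sig = (3;(1))
  {1,6,8}:  v_{1} + v_{6} + v_{8} = v_{3} ; sig = (3;(1))
  {0,6,7}:  v_{0} + v_{6} + v_{7} = v_{2} + v_{5} ; sig = (3;(1,1))
  {1,2,5,8}:  v_{1} + v_{2} + v_{5} + v_{8} = 0 ; sig = (4;())

Signatures (|P|; sorted positive RHS coefficients), sorted:
[(2;(1)), (2;(1)), (3;()), (3;(1)), (3;(1)), (3;(1,1)), (4;())]


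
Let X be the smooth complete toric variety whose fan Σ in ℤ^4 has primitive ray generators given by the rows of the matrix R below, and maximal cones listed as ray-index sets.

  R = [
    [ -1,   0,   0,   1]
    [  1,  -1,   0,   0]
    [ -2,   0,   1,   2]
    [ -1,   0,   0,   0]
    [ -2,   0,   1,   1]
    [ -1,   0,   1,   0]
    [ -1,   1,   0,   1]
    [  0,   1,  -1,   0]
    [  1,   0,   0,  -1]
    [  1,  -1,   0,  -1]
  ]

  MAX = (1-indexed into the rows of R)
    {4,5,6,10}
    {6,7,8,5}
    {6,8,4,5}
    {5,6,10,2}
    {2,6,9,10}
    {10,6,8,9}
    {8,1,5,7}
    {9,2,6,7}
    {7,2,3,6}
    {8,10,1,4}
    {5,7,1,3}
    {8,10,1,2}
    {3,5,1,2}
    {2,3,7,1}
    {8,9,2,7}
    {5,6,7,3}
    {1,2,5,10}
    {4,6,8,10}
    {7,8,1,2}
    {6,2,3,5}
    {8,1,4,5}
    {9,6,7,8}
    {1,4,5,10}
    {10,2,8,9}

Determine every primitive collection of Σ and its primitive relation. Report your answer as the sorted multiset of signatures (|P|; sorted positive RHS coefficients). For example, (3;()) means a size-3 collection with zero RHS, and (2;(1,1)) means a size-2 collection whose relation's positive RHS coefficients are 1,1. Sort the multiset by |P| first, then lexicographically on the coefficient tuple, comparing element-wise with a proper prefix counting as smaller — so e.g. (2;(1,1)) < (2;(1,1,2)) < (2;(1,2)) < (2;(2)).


Σ has 15 primitive collections:

  • {1,9}:  v_{1} + v_{9} = 0 — sig = (2;())
  • {7,10}:  v_{7} + v_{10} = 0 — sig = (2;())
  • {1,6}:  v_{1} + v_{6} = v_{5} — sig = (2;(1))
  • {5,9}:  v_{5} + v_{9} = v_{6} — sig = (2;(1))
  • {2,4}:  v_{2} + v_{4} = v_{1} + v_{10} — sig = (2;(1,1))
  • {3,4}:  v_{3} + v_{4} = v_{1} + v_{5} — sig = (2;(1,1))
  • {3,8}:  v_{3} + v_{8} = v_{1} + v_{7} — sig = (2;(1,1))
  • {3,10}:  v_{3} + v_{10} = v_{2} + v_{5} — sig = (2;(1,1))
  • {4,7}:  v_{4} + v_{7} = v_{5} + v_{8} — sig = (2;(1,1))
  • {3,9}:  v_{3} + v_{9} = v_{2} + v_{6} + v_{7} — sig = (2;(1,1,1))
  • {4,9}:  v_{4} + v_{9} = v_{6} + v_{8} + v_{10} — sig = (2;(1,1,1))
  • {2,6,8}:  v_{2} + v_{6} + v_{8} = 0 — sig = (3;())
  • {2,5,7}:  v_{2} + v_{5} + v_{7} = v_{3} — sig = (3;(1))
  • {2,5,8}:  v_{2} + v_{5} + v_{8} = v_{1} — sig = (3;(1))
  • {5,8,10}:  v_{5} + v_{8} + v_{10} = v_{4} — sig = (3;(1))

Hence PRS(X_Σ) =
{ (2;()) ×2,  (2;(1)) ×2,  (2;(1,1)) ×5,  (2;(1,1,1)) ×2,  (3;()),  (3;(1)) ×3 }


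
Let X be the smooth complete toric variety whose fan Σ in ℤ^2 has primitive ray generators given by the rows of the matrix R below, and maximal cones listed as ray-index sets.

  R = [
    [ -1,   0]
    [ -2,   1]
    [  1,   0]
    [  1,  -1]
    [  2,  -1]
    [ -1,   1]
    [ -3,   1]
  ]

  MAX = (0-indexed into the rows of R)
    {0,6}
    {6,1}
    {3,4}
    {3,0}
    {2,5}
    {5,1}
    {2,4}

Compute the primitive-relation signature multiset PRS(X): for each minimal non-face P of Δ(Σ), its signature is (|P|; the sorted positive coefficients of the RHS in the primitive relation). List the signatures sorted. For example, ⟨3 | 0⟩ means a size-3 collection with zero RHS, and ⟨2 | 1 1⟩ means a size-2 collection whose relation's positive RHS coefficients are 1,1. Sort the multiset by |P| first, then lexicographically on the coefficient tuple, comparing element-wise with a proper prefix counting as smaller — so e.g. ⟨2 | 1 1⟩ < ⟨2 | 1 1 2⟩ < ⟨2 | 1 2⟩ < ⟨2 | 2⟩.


14 minimal non-faces of Δ(Σ) (on 7 rays):

  • {0,2}:  v_{0} + v_{2} = 0  so sig = ⟨2 | 0⟩
  • {1,4}:  v_{1} + v_{4} = 0  so sig = ⟨2 | 0⟩
  • {3,5}:  v_{3} + v_{5} = 0  so sig = ⟨2 | 0⟩
  • {0,1}:  v_{0} + v_{1} = v_{6}  so sig = ⟨2 | 1⟩
  • {0,4}:  v_{0} + v_{4} = v_{3}  so sig = ⟨2 | 1⟩
  • {0,5}:  v_{0} + v_{5} = v_{1}  so sig = ⟨2 | 1⟩
  • {1,2}:  v_{1} + v_{2} = v_{5}  so sig = ⟨2 | 1⟩
  • {1,3}:  v_{1} + v_{3} = v_{0}  so sig = ⟨2 | 1⟩
  • {2,3}:  v_{2} + v_{3} = v_{4}  so sig = ⟨2 | 1⟩
  • {2,6}:  v_{2} + v_{6} = v_{1}  so sig = ⟨2 | 1⟩
  • {4,5}:  v_{4} + v_{5} = v_{2}  so sig = ⟨2 | 1⟩
  • {4,6}:  v_{4} + v_{6} = v_{0}  so sig = ⟨2 | 1⟩
  • {3,6}:  v_{3} + v_{6} = 2·v_{0}  so sig = ⟨2 | 2⟩
  • {5,6}:  v_{5} + v_{6} = 2·v_{1}  so sig = ⟨2 | 2⟩

Hence PRS(X_Σ) =
{ ⟨2 | 0⟩ ×3,  ⟨2 | 1⟩ ×9,  ⟨2 | 2⟩ ×2 }


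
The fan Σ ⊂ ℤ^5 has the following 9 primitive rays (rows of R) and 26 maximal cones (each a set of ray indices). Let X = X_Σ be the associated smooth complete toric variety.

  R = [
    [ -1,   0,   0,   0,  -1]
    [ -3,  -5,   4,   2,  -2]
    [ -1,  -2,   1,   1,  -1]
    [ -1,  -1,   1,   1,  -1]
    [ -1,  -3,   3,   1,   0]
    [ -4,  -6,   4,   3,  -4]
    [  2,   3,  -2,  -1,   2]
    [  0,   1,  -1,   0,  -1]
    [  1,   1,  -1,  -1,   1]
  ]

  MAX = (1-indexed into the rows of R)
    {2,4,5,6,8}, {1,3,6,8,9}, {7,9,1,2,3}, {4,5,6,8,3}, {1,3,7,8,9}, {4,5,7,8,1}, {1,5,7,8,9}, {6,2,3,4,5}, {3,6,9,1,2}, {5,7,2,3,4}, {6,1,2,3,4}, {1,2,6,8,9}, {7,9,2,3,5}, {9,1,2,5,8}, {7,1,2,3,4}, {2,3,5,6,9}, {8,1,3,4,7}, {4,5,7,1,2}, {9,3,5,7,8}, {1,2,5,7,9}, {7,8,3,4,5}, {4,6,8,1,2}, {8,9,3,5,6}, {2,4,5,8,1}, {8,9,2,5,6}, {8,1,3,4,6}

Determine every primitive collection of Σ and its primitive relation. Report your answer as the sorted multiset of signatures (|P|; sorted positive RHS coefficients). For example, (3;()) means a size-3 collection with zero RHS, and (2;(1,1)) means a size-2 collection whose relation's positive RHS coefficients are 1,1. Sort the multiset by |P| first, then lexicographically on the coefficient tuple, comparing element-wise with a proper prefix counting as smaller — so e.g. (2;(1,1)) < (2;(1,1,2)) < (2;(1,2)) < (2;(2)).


Primitive collections (6):

  {4,9}:  v_{4} + v_{9} = 0  ⟹  sig = (2;())
  {6,7}:  v_{6} + v_{7} = v_{3} + v_{4}  ⟹  sig = (2;(1,1))
  {1,3,5}:  v_{1} + v_{3} + v_{5} = v_{2}  ⟹  sig = (3;(1))
  {2,3,8}:  v_{2} + v_{3} + v_{8} = v_{6}  ⟹  sig = (3;(1))
  {2,7,8}:  v_{2} + v_{7} + v_{8} = v_{4}  ⟹  sig = (3;(1))
  {1,5,6}:  v_{1} + v_{5} + v_{6} = 2·v_{2} + v_{8}  ⟹  sig = (3;(1,2))

so the primitive-relation signature multiset is
    |P|=2: 2 collections, coeffs (), (1,1)
    |P|=3: 4 collections, coeffs (1), (1), (1), (1,2)


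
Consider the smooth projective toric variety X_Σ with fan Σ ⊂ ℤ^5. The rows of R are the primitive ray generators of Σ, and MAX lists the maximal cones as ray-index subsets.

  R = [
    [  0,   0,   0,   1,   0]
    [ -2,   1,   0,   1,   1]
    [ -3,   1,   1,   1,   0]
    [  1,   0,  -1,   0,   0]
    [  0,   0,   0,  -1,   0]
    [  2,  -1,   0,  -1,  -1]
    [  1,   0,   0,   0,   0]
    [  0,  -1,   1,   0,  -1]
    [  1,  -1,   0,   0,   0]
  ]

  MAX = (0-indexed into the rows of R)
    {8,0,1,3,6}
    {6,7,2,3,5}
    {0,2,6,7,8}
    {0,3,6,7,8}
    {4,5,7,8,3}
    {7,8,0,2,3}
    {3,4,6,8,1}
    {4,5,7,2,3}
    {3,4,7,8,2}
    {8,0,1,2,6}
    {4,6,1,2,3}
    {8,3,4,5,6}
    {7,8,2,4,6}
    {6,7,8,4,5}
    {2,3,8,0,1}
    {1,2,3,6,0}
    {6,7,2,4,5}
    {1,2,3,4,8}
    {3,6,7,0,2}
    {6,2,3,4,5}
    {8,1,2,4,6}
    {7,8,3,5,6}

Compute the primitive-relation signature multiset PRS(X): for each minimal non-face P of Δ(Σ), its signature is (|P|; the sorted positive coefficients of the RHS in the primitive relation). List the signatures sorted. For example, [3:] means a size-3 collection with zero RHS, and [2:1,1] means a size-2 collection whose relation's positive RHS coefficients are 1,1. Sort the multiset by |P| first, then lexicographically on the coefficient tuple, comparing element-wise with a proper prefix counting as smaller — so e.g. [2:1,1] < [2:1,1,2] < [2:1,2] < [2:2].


Minimal non-faces — 7 found among 9 rays, 22 max cones:

  P = {0,4}:  v_{0} + v_{4} = 0 ; sig = [2:]
  P = {1,5}:  v_{1} + v_{5} = 0 ; sig = [2:]
  P = {1,7}:  v_{1} + v_{7} = v_{2} + v_{8} ; sig = [2:1,1]
  P = {0,5}:  v_{0} + v_{5} = v_{3} + v_{6} + v_{7} ; sig = [2:1,1,1]
  P = {2,5,8}:  v_{2} + v_{5} + v_{8} = v_{7} ; sig = [3:1]
  P = {2,3,6,8}:  v_{2} + v_{3} + v_{6} + v_{8} = v_{0} ; sig = [4:1]
  P = {3,4,6,7}:  v_{3} + v_{4} + v_{6} + v_{7} = v_{5} ; sig = [4:1]

Sorted signature multiset PRS(X):
{ [2:] ×2,  [2:1,1],  [2:1,1,1],  [3:1],  [4:1] ×2 }


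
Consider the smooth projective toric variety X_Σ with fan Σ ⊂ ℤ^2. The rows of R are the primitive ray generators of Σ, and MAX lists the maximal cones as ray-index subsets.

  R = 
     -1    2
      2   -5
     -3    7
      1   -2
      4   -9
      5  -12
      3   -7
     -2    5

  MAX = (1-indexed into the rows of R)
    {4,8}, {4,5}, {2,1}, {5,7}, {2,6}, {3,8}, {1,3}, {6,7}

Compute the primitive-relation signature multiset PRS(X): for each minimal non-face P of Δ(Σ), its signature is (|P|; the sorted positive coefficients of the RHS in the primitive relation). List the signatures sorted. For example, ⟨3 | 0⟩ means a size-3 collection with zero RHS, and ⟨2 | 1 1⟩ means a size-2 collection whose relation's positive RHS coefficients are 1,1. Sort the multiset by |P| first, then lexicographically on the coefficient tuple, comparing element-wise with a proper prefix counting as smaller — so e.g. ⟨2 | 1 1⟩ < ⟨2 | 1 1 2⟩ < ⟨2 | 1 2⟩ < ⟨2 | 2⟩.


Minimal non-faces — 20 found among 8 rays, 8 max cones:

  P = {1,4}:  v_{1} + v_{4} = 0  ⇒ sig = ⟨2 | 0⟩
  P = {2,8}:  v_{2} + v_{8} = 0  ⇒ sig = ⟨2 | 0⟩
  P = {3,7}:  v_{3} + v_{7} = 0  ⇒ sig = ⟨2 | 0⟩
  P = {1,5}:  v_{1} + v_{5} = v_{7}  ⇒ sig = ⟨2 | 1⟩
  P = {1,7}:  v_{1} + v_{7} = v_{2}  ⇒ sig = ⟨2 | 1⟩
  P = {1,8}:  v_{1} + v_{8} = v_{3}  ⇒ sig = ⟨2 | 1⟩
  P = {2,3}:  v_{2} + v_{3} = v_{1}  ⇒ sig = ⟨2 | 1⟩
  P = {2,4}:  v_{2} + v_{4} = v_{7}  ⇒ sig = ⟨2 | 1⟩
  P = {2,7}:  v_{2} + v_{7} = v_{6}  ⇒ sig = ⟨2 | 1⟩
  P = {3,4}:  v_{3} + v_{4} = v_{8}  ⇒ sig = ⟨2 | 1⟩
  P = {3,5}:  v_{3} + v_{5} = v_{4}  ⇒ sig = ⟨2 | 1⟩
  P = {3,6}:  v_{3} + v_{6} = v_{2}  ⇒ sig = ⟨2 | 1⟩
  P = {4,7}:  v_{4} + v_{7} = v_{5}  ⇒ sig = ⟨2 | 1⟩
  P = {6,8}:  v_{6} + v_{8} = v_{7}  ⇒ sig = ⟨2 | 1⟩
  P = {7,8}:  v_{7} + v_{8} = v_{4}  ⇒ sig = ⟨2 | 1⟩
  P = {1,6}:  v_{1} + v_{6} = 2·v_{2}  ⇒ sig = ⟨2 | 2⟩
  P = {2,5}:  v_{2} + v_{5} = 2·v_{7}  ⇒ sig = ⟨2 | 2⟩
  P = {4,6}:  v_{4} + v_{6} = 2·v_{7}  ⇒ sig = ⟨2 | 2⟩
  P = {5,8}:  v_{5} + v_{8} = 2·v_{4}  ⇒ sig = ⟨2 | 2⟩
  P = {5,6}:  v_{5} + v_{6} = 3·v_{7}  ⇒ sig = ⟨2 | 3⟩

Hence PRS(X_Σ) =
{ ⟨2 | 0⟩ ×3,  ⟨2 | 1⟩ ×12,  ⟨2 | 2⟩ ×4,  ⟨2 | 3⟩ }


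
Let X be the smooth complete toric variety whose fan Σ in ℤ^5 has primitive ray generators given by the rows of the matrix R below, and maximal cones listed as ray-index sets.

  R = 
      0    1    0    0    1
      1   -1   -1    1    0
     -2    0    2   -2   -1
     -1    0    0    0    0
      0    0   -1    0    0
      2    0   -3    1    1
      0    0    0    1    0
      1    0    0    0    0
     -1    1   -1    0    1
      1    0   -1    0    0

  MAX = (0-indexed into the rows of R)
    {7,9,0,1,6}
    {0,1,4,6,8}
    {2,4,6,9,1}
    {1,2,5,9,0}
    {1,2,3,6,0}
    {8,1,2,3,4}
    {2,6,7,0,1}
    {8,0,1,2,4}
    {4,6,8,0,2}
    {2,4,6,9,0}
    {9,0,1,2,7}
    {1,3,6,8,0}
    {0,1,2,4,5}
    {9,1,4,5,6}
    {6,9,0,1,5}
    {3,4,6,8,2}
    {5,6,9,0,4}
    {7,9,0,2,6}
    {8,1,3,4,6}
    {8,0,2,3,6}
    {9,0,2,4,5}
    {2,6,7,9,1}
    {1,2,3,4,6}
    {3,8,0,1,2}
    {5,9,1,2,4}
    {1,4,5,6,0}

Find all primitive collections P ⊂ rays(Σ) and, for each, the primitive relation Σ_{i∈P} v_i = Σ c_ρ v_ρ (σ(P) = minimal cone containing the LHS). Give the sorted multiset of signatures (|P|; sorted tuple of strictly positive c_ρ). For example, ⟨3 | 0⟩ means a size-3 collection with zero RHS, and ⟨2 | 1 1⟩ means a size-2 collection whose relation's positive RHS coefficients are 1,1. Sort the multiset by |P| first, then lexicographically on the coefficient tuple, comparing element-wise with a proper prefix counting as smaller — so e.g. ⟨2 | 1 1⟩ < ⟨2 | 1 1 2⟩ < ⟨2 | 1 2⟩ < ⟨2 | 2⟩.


Δ(Σ) — 10 vertices, 14 min non-faces:

  • {3,7}:  v_{3} + v_{7} = 0  ⟹  sig = ⟨2 | 0⟩
  • {3,9}:  v_{3} + v_{9} = v_{4}  ⟹  sig = ⟨2 | 1⟩
  • {4,7}:  v_{4} + v_{7} = v_{9}  ⟹  sig = ⟨2 | 1⟩
  • {7,8}:  v_{7} + v_{8} = v_{0} + v_{4}  ⟹  sig = ⟨2 | 1 1⟩
  • {3,5}:  v_{3} + v_{5} = v_{0} + v_{1} + 2·v_{4}  ⟹  sig = ⟨2 | 1 1 2⟩
  • {5,7}:  v_{5} + v_{7} = v_{0} + v_{1} + 2·v_{9}  ⟹  sig = ⟨2 | 1 1 2⟩
  • {8,9}:  v_{8} + v_{9} = v_{0} + 2·v_{4}  ⟹  sig = ⟨2 | 1 2⟩
  • {5,8}:  v_{5} + v_{8} = 2·v_{0} + v_{1} + 3·v_{4}  ⟹  sig = ⟨2 | 1 2 3⟩
  • {0,3,4}:  v_{0} + v_{3} + v_{4} = v_{8}  ⟹  sig = ⟨3 | 1⟩
  • {2,5,6}:  v_{2} + v_{5} + v_{6} = v_{4}  ⟹  sig = ⟨3 | 1⟩
  • {0,1,4,9}:  v_{0} + v_{1} + v_{4} + v_{9} = v_{5}  ⟹  sig = ⟨4 | 1⟩
  • {1,2,6,8}:  v_{1} + v_{2} + v_{6} + v_{8} = 2·v_{3}  ⟹  sig = ⟨4 | 2⟩
  • {0,1,2,6,9}:  v_{0} + v_{1} + v_{2} + v_{6} + v_{9} = 0  ⟹  sig = ⟨5 | 0⟩
  • {0,1,2,4,6}:  v_{0} + v_{1} + v_{2} + v_{4} + v_{6} = v_{3}  ⟹  sig = ⟨5 | 1⟩

Hence PRS(X_Σ) =
{ ⟨2 | 0⟩,  ⟨2 | 1⟩ ×2,  ⟨2 | 1 1⟩,  ⟨2 | 1 1 2⟩ ×2,  ⟨2 | 1 2⟩,  ⟨2 | 1 2 3⟩,  ⟨3 | 1⟩ ×2,  ⟨4 | 1⟩,  ⟨4 | 2⟩,  ⟨5 | 0⟩,  ⟨5 | 1⟩ }


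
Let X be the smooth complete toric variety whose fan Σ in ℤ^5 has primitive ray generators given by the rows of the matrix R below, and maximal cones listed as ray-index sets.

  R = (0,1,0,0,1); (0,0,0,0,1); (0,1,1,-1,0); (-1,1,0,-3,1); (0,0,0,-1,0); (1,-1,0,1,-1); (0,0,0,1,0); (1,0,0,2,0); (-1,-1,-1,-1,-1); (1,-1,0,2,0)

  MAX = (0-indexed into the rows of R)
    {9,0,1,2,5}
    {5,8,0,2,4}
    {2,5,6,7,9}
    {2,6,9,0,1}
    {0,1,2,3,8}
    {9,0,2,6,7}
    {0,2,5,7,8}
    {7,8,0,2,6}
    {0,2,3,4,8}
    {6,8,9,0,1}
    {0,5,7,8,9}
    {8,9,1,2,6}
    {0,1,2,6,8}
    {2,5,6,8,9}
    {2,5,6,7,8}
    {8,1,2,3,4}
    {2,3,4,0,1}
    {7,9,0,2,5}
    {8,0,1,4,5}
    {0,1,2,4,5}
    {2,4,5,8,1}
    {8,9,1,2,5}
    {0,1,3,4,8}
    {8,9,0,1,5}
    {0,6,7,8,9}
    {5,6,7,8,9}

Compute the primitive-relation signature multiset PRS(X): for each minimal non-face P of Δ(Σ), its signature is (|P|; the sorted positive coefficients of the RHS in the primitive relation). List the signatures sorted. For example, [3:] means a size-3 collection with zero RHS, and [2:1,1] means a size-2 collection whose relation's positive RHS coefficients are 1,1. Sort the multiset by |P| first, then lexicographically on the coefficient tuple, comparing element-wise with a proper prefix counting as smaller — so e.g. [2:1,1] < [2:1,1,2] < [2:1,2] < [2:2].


|primitive collections| = 14. Relations:

  P={4,6}:  v_{4} + v_{6} = 0 — sig = [2:]
  P={1,7}:  v_{1} + v_{7} = v_{0} + v_{9} — sig = [2:1,1]
  P={3,7}:  v_{3} + v_{7} = v_{0} + v_{4} — sig = [2:1,1]
  P={3,9}:  v_{3} + v_{9} = v_{1} + v_{4} — sig = [2:1,1]
  P={4,7}:  v_{4} + v_{7} = v_{0} + v_{5} — sig = [2:1,1]
  P={4,9}:  v_{4} + v_{9} = v_{1} + v_{5} — sig = [2:1,1]
  P={3,6}:  v_{3} + v_{6} = v_{0} + v_{1} + v_{2} + v_{8} — sig = [2:1,1,1,1]
  P={3,5}:  v_{3} + v_{5} = 2·v_{4} — sig = [2:2]
  P={0,5,6}:  v_{0} + v_{5} + v_{6} = v_{7} — sig = [3:1]
  P={1,5,6}:  v_{1} + v_{5} + v_{6} = v_{9} — sig = [3:1]
  P={0,2,8,9}:  v_{0} + v_{2} + v_{8} + v_{9} = 0 — sig = [4:]
  P={2,7,8,9}:  v_{2} + v_{7} + v_{8} + v_{9} = v_{5} + v_{6} — sig = [4:1,1]
  P={0,1,2,4,8}:  v_{0} + v_{1} + v_{2} + v_{4} + v_{8} = v_{3} — sig = [5:1]
  P={0,1,2,5,8}:  v_{0} + v_{1} + v_{2} + v_{5} + v_{8} = v_{4} — sig = [5:1]

Hence PRS(X_Σ) =
    |P|=2: 8 collections, coeffs (), (1,1), (1,1), (1,1), (1,1), (1,1), (1,1,1,1), (2)
    |P|=3: 2 collections, coeffs (1), (1)
    |P|=4: 2 collections, coeffs (), (1,1)
    |P|=5: 2 collections, coeffs (1), (1)


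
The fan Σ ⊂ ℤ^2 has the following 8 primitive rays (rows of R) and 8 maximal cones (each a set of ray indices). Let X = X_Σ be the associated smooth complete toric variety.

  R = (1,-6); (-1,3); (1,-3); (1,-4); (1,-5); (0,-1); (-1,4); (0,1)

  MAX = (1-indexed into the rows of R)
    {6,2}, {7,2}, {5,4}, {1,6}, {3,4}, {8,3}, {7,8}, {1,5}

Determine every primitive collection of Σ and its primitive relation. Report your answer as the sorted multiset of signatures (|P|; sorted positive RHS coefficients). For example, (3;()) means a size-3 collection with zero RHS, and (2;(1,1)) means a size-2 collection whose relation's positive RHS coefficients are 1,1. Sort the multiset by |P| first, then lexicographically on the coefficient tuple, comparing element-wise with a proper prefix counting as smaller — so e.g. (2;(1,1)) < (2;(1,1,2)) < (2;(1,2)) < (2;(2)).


20 collections generate NE(X_Σ); each relation:

  P={2,3}:  v_{2} + v_{3} = 0 ; sig = (2;())
  P={4,7}:  v_{4} + v_{7} = 0 ; sig = (2;())
  P={6,8}:  v_{6} + v_{8} = 0 ; sig = (2;())
  P={1,8}:  v_{1} + v_{8} = v_{5} ; sig = (2;(1))
  P={2,4}:  v_{2} + v_{4} = v_{6} ; sig = (2;(1))
  P={2,8}:  v_{2} + v_{8} = v_{7} ; sig = (2;(1))
  P={3,6}:  v_{3} + v_{6} = v_{4} ; sig = (2;(1))
  P={3,7}:  v_{3} + v_{7} = v_{8} ; sig = (2;(1))
  P={4,6}:  v_{4} + v_{6} = v_{5} ; sig = (2;(1))
  P={4,8}:  v_{4} + v_{8} = v_{3} ; sig = (2;(1))
  P={5,6}:  v_{5} + v_{6} = v_{1} ; sig = (2;(1))
  P={5,7}:  v_{5} + v_{7} = v_{6} ; sig = (2;(1))
  P={5,8}:  v_{5} + v_{8} = v_{4} ; sig = (2;(1))
  P={6,7}:  v_{6} + v_{7} = v_{2} ; sig = (2;(1))
  P={1,3}:  v_{1} + v_{3} = v_{4} + v_{5} ; sig = (2;(1,1))
  P={1,4}:  v_{1} + v_{4} = 2·v_{5} ; sig = (2;(2))
  P={1,7}:  v_{1} + v_{7} = 2·v_{6} ; sig = (2;(2))
  P={2,5}:  v_{2} + v_{5} = 2·v_{6} ; sig = (2;(2))
  P={3,5}:  v_{3} + v_{5} = 2·v_{4} ; sig = (2;(2))
  P={1,2}:  v_{1} + v_{2} = 3·v_{6} ; sig = (2;(3))

Hence PRS(X_Σ) =
    (2;())
    (2;())
    (2;())
    (2;(1))
    (2;(1))
    (2;(1))
    (2;(1))
    (2;(1))
    (2;(1))
    (2;(1))
    (2;(1))
    (2;(1))
    (2;(1))
    (2;(1))
    (2;(1,1))
    (2;(2))
    (2;(2))
    (2;(2))
    (2;(2))
    (2;(3))
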